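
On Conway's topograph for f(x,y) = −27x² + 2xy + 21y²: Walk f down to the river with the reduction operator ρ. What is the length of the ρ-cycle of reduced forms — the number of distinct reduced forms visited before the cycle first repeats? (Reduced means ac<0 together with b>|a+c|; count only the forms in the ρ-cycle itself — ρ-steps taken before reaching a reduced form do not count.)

D = 2272, ⌊√D⌋ = 47
descent: ρ → (21,40,-8)  [lands on river]
river: ρ → (-8,40,21)
river: ρ → (21,44,-4)
river: ρ → (-4,44,21)
ρ-cycle length = 4 (tail of 1 descent step not counted)

4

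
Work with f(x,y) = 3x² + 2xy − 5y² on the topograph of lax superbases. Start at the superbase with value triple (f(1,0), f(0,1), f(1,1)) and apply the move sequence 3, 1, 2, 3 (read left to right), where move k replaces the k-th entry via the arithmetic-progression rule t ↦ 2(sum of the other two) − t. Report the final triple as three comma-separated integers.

start (3,-5,0) = (f(1,0),f(0,1),f(1,1))
replace slot 3: 2·(3+(-5)) − 0 = -4 → (3,-5,-4)
replace slot 1: 2·((-5)+(-4)) − 3 = -21 → (-21,-5,-4)
replace slot 2: 2·((-21)+(-4)) − (-5) = -45 → (-21,-45,-4)
replace slot 3: 2·((-21)+(-45)) − (-4) = -128 → (-21,-45,-128)

-21,-45,-128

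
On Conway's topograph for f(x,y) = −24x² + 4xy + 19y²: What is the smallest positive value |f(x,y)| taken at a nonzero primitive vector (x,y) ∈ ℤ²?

descent: ρ → (19,34,-9)  [lands on river]
river: ρ → (-9,38,11)
river: ρ → (11,28,-24)
river: ρ → (-24,20,15)
river: ρ → (15,40,-4)
river: ρ → (-4,40,15)
river: ρ → (15,20,-24)
river: ρ → (-24,28,11)
river: ρ → (11,38,-9)
river: ρ → (-9,34,19)
river: ρ → (19,42,-1)
river: ρ → (-1,42,19)
closes: descent 1, river 12
min |a| on river = 1

1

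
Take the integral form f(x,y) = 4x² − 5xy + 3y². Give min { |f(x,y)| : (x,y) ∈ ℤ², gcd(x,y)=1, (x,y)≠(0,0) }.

translate: b→3 (≡-5 mod 8), so (4,-5,3)→(4,3,2)
flip: (4,3,2)→(2,-3,4)
translate: b→1 (≡-3 mod 4), so (2,-3,4)→(2,1,3)
reduced (well bottom): (2,1,3) with a≤c, −a<b≤a
well minimum = a = 2

2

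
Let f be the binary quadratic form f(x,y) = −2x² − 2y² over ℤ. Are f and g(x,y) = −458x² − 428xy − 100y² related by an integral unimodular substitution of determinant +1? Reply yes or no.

D₁ = -16, D₂ = -16
f is negative-definite; reduce −f:
−f: reduced (well bottom): (2,0,2) with a≤c, −a<b≤a
flip sign back: reduced form of f is (-2,0,-2)
g is negative-definite; reduce −g:
−g: flip: (458,428,100)→(100,-428,458)
−g: translate: b→-28 (≡-428 mod 200), so (100,-428,458)→(100,-28,2)
−g: flip: (100,-28,2)→(2,28,100)
−g: translate: b→0 (≡28 mod 4), so (2,28,100)→(2,0,2)
−g: reduced (well bottom): (2,0,2) with a≤c, −a<b≤a
flip sign back: reduced form of g is (-2,0,-2)
reduced forms (-2, 0, -2) vs (-2, 0, -2) ⇒ equivalent

yes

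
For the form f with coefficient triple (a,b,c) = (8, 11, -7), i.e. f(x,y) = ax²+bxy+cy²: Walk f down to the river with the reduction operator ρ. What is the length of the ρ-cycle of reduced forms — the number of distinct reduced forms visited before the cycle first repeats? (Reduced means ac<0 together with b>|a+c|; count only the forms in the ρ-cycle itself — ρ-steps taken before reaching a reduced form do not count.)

D = 345, ⌊√D⌋ = 18
river: ρ → (-7,17,2)
river: ρ → (2,15,-15)
river: ρ → (-15,15,2)
river: ρ → (2,17,-7)
river: ρ → (-7,11,8)
river: ρ → (8,5,-10)
river: ρ → (-10,15,3)
river: ρ → (3,15,-10)
river: ρ → (-10,5,8)
river: ρ → (8,11,-7)
ρ-cycle length = 10 (tail of 0 descent steps not counted)

10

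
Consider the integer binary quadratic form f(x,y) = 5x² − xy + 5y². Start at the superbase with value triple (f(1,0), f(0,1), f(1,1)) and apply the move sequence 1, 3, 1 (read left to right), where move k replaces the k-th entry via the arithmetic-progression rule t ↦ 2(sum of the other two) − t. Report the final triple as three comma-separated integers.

start (5,5,9) = (f(1,0),f(0,1),f(1,1))
replace slot 1: 2·(5+9) − 5 = 23 → (23,5,9)
replace slot 3: 2·(23+5) − 9 = 47 → (23,5,47)
replace slot 1: 2·(5+47) − 23 = 81 → (81,5,47)

81,5,47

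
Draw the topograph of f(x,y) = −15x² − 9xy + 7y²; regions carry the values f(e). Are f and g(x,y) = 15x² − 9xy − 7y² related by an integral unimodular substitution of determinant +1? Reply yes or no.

D₁ = 501, D₂ = 501
river cycle of f (length 8): (7, 9, -15), (-15, 21, 1), (1, 21, -15), (-15, 9, 7), (7, 19, -5), (-5, 21, 3), (3, 21, -5), (-5, 19, 7)
river cycle of g (length 8): (-7, 9, 15), (15, 21, -1), (-1, 21, 15), (15, 9, -7), (-7, 19, 5), (5, 21, -3), (-3, 21, 5), (5, 19, -7)
cycles differ ⇒ inequivalent

no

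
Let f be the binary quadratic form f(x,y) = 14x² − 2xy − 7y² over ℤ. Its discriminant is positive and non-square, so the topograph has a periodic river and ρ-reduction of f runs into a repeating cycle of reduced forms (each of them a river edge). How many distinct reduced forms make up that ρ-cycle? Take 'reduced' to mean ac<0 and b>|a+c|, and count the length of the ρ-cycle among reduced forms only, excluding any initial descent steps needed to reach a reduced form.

D = 396, ⌊√D⌋ = 19
descent: ρ → (-7,16,5)  [lands on river]
river: ρ → (5,14,-10)
river: ρ → (-10,6,9)
river: ρ → (9,12,-7)
ρ-cycle length = 4 (tail of 1 descent step not counted)

4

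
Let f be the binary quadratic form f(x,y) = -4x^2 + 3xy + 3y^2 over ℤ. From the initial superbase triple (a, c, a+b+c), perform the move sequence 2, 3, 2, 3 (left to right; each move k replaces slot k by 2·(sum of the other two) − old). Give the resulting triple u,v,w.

start (-4,3,2) = (f(1,0),f(0,1),f(1,1))
replace slot 2: 2·((-4)+2) − 3 = -7 → (-4,-7,2)
replace slot 3: 2·((-4)+(-7)) − 2 = -24 → (-4,-7,-24)
replace slot 2: 2·((-4)+(-24)) − (-7) = -49 → (-4,-49,-24)
replace slot 3: 2·((-4)+(-49)) − (-24) = -82 → (-4,-49,-82)

-4,-49,-82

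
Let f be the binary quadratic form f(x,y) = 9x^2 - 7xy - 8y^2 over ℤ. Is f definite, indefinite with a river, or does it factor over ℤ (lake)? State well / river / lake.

D = b²−4ac = (-7)² − 4·9·(-8) = 337
D > 0 non-square ⇒ indefinite ⇒ periodic river

river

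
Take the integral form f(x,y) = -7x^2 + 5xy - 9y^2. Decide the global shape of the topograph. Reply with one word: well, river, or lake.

D = b²−4ac = 5² − 4·(-7)·(-9) = -227
D < 0 ⇒ definite ⇒ every region one sign ⇒ single well

well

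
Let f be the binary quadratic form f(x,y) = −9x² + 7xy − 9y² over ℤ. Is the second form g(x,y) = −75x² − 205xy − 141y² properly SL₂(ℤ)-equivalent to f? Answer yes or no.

D₁ = -275, D₂ = -275
f is negative-definite; reduce −f:
−f: flip: (9,-7,9)→(9,7,9)
−f: reduced (well bottom): (9,7,9) with a≤c, −a<b≤a
flip sign back: reduced form of f is (-9,-7,-9)
g is negative-definite; reduce −g:
−g: translate: b→55 (≡205 mod 150), so (75,205,141)→(75,55,11)
−g: flip: (75,55,11)→(11,-55,75)
−g: translate: b→11 (≡-55 mod 22), so (11,-55,75)→(11,11,9)
−g: flip: (11,11,9)→(9,-11,11)
−g: translate: b→7 (≡-11 mod 18), so (9,-11,11)→(9,7,9)
−g: reduced (well bottom): (9,7,9) with a≤c, −a<b≤a
flip sign back: reduced form of g is (-9,-7,-9)
reduced forms (-9, -7, -9) vs (-9, -7, -9) ⇒ equivalent

yes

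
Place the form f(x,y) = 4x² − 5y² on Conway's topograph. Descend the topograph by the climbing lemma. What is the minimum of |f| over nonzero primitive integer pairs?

descent: ρ → (-5,0,4)
descent: ρ → (4,8,-1)  [lands on river]
river: ρ → (-1,8,4)
closes: descent 2, river 2
min |a| on river = 1

1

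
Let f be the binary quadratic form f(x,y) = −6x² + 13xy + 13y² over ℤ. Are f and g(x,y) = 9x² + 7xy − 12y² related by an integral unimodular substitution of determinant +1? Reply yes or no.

D₁ = 481, D₂ = 481
river cycle of f (length 26): (13, 13, -6), (-6, 11, 15), (15, 19, -2), (-2, 21, 5), (5, 19, -6), (-6, 17, 8), (8, 15, -8), (-8, 17, 6), (6, 19, -5), (-5, 21, 2), … (16 more)
river cycle of g (length 30): (-12, 17, 4), (4, 15, -16), (-16, 17, 3), (3, 19, -10), (-10, 21, 1), (1, 21, -10), (-10, 19, 3), (3, 17, -16), (-16, 15, 4), (4, 17, -12), … (20 more)
cycles differ ⇒ inequivalent

no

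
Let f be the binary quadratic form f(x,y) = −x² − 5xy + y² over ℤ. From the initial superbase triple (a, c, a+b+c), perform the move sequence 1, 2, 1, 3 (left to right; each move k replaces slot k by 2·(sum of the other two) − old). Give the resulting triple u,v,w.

start (-1,1,-5) = (f(1,0),f(0,1),f(1,1))
replace slot 1: 2·(1+(-5)) − (-1) = -7 → (-7,1,-5)
replace slot 2: 2·((-7)+(-5)) − 1 = -25 → (-7,-25,-5)
replace slot 1: 2·((-25)+(-5)) − (-7) = -53 → (-53,-25,-5)
replace slot 3: 2·((-53)+(-25)) − (-5) = -151 → (-53,-25,-151)

-53,-25,-151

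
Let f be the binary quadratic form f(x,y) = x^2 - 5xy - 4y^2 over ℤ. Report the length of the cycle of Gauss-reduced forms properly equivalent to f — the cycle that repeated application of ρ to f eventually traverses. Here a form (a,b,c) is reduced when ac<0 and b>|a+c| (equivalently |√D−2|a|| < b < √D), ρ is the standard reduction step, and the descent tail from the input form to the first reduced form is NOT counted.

D = 41, ⌊√D⌋ = 6
descent: ρ → (-4,5,1)  [lands on river]
river: ρ → (1,5,-4)
river: ρ → (-4,3,2)
river: ρ → (2,5,-2)
river: ρ → (-2,3,4)
river: ρ → (4,5,-1)
river: ρ → (-1,5,4)
river: ρ → (4,3,-2)
river: ρ → (-2,5,2)
river: ρ → (2,3,-4)
ρ-cycle length = 10 (tail of 1 descent step not counted)

10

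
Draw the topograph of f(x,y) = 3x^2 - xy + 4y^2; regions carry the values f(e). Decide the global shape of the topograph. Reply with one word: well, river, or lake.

D = b²−4ac = (-1)² − 4·3·4 = -47
D < 0 ⇒ definite ⇒ every region one sign ⇒ single well

well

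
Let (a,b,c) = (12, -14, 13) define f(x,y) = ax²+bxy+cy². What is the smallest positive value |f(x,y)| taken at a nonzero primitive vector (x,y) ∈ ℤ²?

translate: b→10 (≡-14 mod 24), so (12,-14,13)→(12,10,11)
flip: (12,10,11)→(11,-10,12)
reduced (well bottom): (11,-10,12) with a≤c, −a<b≤a
well minimum = a = 11

11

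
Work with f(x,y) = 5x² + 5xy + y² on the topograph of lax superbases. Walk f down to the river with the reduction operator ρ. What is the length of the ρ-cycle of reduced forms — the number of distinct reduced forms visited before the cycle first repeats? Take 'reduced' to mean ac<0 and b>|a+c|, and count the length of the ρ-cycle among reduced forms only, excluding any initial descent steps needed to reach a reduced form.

D = 5, ⌊√D⌋ = 2
descent: ρ → (1,1,-1)  [lands on river]
river: ρ → (-1,1,1)
ρ-cycle length = 2 (tail of 1 descent step not counted)

2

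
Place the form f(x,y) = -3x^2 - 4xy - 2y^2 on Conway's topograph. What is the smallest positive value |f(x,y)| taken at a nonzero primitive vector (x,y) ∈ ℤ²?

translate: b→-2 (≡4 mod 6), so (3,4,2)→(3,-2,1)
flip: (3,-2,1)→(1,2,3)
translate: b→0 (≡2 mod 2), so (1,2,3)→(1,0,2)
reduced (well bottom): (1,0,2) with a≤c, −a<b≤a
well minimum |f| = |-1| = 1 (negative-definite)

1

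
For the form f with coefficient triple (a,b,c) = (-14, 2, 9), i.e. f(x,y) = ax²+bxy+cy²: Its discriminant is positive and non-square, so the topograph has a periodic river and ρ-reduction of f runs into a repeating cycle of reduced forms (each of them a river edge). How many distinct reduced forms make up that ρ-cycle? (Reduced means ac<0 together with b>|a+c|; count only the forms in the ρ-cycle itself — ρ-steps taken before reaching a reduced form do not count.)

D = 508, ⌊√D⌋ = 22
descent: ρ → (9,16,-7)  [lands on river]
river: ρ → (-7,12,13)
river: ρ → (13,14,-6)
river: ρ → (-6,22,1)
river: ρ → (1,22,-6)
river: ρ → (-6,14,13)
river: ρ → (13,12,-7)
river: ρ → (-7,16,9)
river: ρ → (9,20,-3)
river: ρ → (-3,22,2)
river: ρ → (2,22,-3)
river: ρ → (-3,20,9)
ρ-cycle length = 12 (tail of 1 descent step not counted)

12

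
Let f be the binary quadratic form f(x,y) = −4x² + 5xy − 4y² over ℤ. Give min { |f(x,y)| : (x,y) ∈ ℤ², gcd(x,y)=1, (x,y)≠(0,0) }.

translate: b→3 (≡-5 mod 8), so (4,-5,4)→(4,3,3)
flip: (4,3,3)→(3,-3,4)
translate: b→3 (≡-3 mod 6), so (3,-3,4)→(3,3,4)
reduced (well bottom): (3,3,4) with a≤c, −a<b≤a
well minimum |f| = |-3| = 3 (negative-definite)

3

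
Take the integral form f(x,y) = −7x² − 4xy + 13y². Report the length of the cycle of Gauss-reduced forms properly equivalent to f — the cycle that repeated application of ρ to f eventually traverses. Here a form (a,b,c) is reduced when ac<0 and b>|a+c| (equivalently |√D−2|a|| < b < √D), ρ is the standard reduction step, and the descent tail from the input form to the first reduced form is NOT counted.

D = 380, ⌊√D⌋ = 19
descent: ρ → (13,4,-7)
descent: ρ → (-7,10,10)  [lands on river]
river: ρ → (10,10,-7)
river: ρ → (-7,18,2)
river: ρ → (2,18,-7)
ρ-cycle length = 4 (tail of 2 descent steps not counted)

4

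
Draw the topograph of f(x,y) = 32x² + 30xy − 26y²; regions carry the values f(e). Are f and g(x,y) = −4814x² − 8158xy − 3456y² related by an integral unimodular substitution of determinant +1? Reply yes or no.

D₁ = 4228, D₂ = 4228
river cycle of f (length 38): (-26, 22, 36), (36, 50, -12), (-12, 46, 44), (44, 42, -14), (-14, 42, 44), (44, 46, -12), (-12, 50, 36), (36, 22, -26), (-26, 30, 32), (32, 34, -24), … (28 more)
river cycle of g (length 38): (-12, 46, 44), (44, 42, -14), (-14, 42, 44), (44, 46, -12), (-12, 50, 36), (36, 22, -26), (-26, 30, 32), (32, 34, -24), (-24, 62, 4), (4, 58, -54), … (28 more)
cycles coincide ⇒ equivalent

yes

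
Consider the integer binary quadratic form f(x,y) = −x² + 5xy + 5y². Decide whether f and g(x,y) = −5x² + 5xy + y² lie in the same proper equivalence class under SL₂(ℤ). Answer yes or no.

D₁ = 45, D₂ = 45
river cycle of f (length 2): (5, 5, -1), (-1, 5, 5)
river cycle of g (length 2): (1, 5, -5), (-5, 5, 1)
cycles differ ⇒ inequivalent

no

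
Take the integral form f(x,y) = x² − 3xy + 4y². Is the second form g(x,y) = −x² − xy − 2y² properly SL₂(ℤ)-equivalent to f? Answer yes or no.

D₁ = -7, D₂ = -7
f: translate: b→1 (≡-3 mod 2), so (1,-3,4)→(1,1,2)
f: reduced (well bottom): (1,1,2) with a≤c, −a<b≤a
g is negative-definite; reduce −g:
−g: reduced (well bottom): (1,1,2) with a≤c, −a<b≤a
flip sign back: reduced form of g is (-1,-1,-2)
reduced forms (1, 1, 2) vs (-1, -1, -2) ⇒ inequivalent

no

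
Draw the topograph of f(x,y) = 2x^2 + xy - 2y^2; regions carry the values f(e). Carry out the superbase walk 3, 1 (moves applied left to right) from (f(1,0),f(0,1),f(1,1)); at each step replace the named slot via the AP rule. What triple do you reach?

start (2,-2,1) = (f(1,0),f(0,1),f(1,1))
replace slot 3: 2·(2+(-2)) − 1 = -1 → (2,-2,-1)
replace slot 1: 2·((-2)+(-1)) − 2 = -8 → (-8,-2,-1)

-8,-2,-1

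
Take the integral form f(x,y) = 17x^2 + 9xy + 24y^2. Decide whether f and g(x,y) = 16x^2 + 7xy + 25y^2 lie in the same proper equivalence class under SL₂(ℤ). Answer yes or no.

D₁ = -1551, D₂ = -1551
f: reduced (well bottom): (17,9,24) with a≤c, −a<b≤a
g: reduced (well bottom): (16,7,25) with a≤c, −a<b≤a
reduced forms (17, 9, 24) vs (16, 7, 25) ⇒ inequivalent

no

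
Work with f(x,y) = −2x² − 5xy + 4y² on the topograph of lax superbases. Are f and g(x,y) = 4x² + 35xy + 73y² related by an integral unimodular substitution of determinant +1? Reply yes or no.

D₁ = 57, D₂ = 57
river cycle of f (length 6): (4, 5, -2), (-2, 7, 1), (1, 7, -2), (-2, 5, 4), (4, 3, -3), (-3, 3, 4)
river cycle of g (length 6): (4, 3, -3), (-3, 3, 4), (4, 5, -2), (-2, 7, 1), (1, 7, -2), (-2, 5, 4)
cycles coincide ⇒ equivalent

yes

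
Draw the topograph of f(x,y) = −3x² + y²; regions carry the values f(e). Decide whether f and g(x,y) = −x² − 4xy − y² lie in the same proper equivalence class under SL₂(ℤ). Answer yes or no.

D₁ = 12, D₂ = 12
river cycle of f (length 2): (1, 2, -2), (-2, 2, 1)
river cycle of g (length 2): (-1, 2, 2), (2, 2, -1)
cycles differ ⇒ inequivalent

no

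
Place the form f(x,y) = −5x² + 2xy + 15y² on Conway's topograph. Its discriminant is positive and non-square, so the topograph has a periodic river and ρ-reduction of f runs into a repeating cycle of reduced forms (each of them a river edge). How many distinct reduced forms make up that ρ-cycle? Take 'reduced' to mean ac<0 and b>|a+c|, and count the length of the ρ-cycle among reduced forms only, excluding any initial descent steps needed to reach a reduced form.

D = 304, ⌊√D⌋ = 17
descent: ρ → (15,-2,-5)
descent: ρ → (-5,12,8)  [lands on river]
river: ρ → (8,4,-9)
river: ρ → (-9,14,3)
river: ρ → (3,16,-4)
river: ρ → (-4,16,3)
river: ρ → (3,14,-9)
river: ρ → (-9,4,8)
river: ρ → (8,12,-5)
river: ρ → (-5,8,12)
river: ρ → (12,16,-1)
river: ρ → (-1,16,12)
river: ρ → (12,8,-5)
ρ-cycle length = 12 (tail of 2 descent steps not counted)

12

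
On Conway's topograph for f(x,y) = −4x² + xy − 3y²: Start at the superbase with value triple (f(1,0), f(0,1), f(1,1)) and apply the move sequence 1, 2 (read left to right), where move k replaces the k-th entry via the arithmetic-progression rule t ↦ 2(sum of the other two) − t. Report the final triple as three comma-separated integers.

start (-4,-3,-6) = (f(1,0),f(0,1),f(1,1))
replace slot 1: 2·((-3)+(-6)) − (-4) = -14 → (-14,-3,-6)
replace slot 2: 2·((-14)+(-6)) − (-3) = -37 → (-14,-37,-6)

-14,-37,-6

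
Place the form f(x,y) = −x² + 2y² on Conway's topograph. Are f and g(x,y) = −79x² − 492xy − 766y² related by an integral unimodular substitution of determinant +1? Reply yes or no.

D₁ = 8, D₂ = 8
river cycle of f (length 2): (-1, 2, 1), (1, 2, -1)
river cycle of g (length 2): (-1, 2, 1), (1, 2, -1)
cycles coincide ⇒ equivalent

yes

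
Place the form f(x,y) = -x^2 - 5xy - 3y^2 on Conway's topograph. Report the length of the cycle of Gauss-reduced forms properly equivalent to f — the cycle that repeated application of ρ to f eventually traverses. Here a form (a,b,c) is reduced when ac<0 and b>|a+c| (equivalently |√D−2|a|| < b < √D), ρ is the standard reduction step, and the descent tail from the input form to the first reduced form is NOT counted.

D = 13, ⌊√D⌋ = 3
descent: ρ → (-3,-1,1)
descent: ρ → (1,3,-1)  [lands on river]
river: ρ → (-1,3,1)
ρ-cycle length = 2 (tail of 2 descent steps not counted)

2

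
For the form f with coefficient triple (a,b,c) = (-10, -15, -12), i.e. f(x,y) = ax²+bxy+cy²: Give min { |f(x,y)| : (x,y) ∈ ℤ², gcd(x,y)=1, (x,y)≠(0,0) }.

translate: b→-5 (≡15 mod 20), so (10,15,12)→(10,-5,7)
flip: (10,-5,7)→(7,5,10)
reduced (well bottom): (7,5,10) with a≤c, −a<b≤a
well minimum |f| = |-7| = 7 (negative-definite)

7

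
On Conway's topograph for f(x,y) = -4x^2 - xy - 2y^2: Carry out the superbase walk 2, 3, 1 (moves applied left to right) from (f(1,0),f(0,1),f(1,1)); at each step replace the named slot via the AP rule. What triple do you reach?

start (-4,-2,-7) = (f(1,0),f(0,1),f(1,1))
replace slot 2: 2·((-4)+(-7)) − (-2) = -20 → (-4,-20,-7)
replace slot 3: 2·((-4)+(-20)) − (-7) = -41 → (-4,-20,-41)
replace slot 1: 2·((-20)+(-41)) − (-4) = -118 → (-118,-20,-41)

-118,-20,-41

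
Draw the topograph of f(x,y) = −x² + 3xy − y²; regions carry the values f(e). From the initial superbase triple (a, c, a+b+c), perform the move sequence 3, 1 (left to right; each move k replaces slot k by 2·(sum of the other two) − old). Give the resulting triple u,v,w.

start (-1,-1,1) = (f(1,0),f(0,1),f(1,1))
replace slot 3: 2·((-1)+(-1)) − 1 = -5 → (-1,-1,-5)
replace slot 1: 2·((-1)+(-5)) − (-1) = -11 → (-11,-1,-5)

-11,-1,-5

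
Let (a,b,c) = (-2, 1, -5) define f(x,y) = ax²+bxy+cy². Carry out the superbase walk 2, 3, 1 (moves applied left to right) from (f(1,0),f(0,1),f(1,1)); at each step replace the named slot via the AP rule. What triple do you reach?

start (-2,-5,-6) = (f(1,0),f(0,1),f(1,1))
replace slot 2: 2·((-2)+(-6)) − (-5) = -11 → (-2,-11,-6)
replace slot 3: 2·((-2)+(-11)) − (-6) = -20 → (-2,-11,-20)
replace slot 1: 2·((-11)+(-20)) − (-2) = -60 → (-60,-11,-20)

-60,-11,-20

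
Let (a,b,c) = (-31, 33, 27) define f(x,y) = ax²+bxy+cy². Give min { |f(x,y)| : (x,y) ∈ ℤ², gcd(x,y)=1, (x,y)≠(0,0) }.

river: ρ → (27,21,-37)
river: ρ → (-37,53,11)
river: ρ → (11,57,-27)
river: ρ → (-27,51,17)
river: ρ → (17,51,-27)
river: ρ → (-27,57,11)
river: ρ → (11,53,-37)
river: ρ → (-37,21,27)
river: ρ → (27,33,-31)
river: ρ → (-31,29,29)
river: ρ → (29,29,-31)
river: ρ → (-31,33,27)
closes: descent 0, river 12
min |a| on river = 11

11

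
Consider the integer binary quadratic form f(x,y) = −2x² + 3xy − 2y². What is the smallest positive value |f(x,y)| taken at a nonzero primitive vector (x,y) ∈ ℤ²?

translate: b→1 (≡-3 mod 4), so (2,-3,2)→(2,1,1)
flip: (2,1,1)→(1,-1,2)
translate: b→1 (≡-1 mod 2), so (1,-1,2)→(1,1,2)
reduced (well bottom): (1,1,2) with a≤c, −a<b≤a
well minimum |f| = |-1| = 1 (negative-definite)

1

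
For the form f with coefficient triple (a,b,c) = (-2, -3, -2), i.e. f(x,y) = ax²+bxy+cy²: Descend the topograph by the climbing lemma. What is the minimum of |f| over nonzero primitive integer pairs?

translate: b→-1 (≡3 mod 4), so (2,3,2)→(2,-1,1)
flip: (2,-1,1)→(1,1,2)
reduced (well bottom): (1,1,2) with a≤c, −a<b≤a
well minimum |f| = |-1| = 1 (negative-definite)

1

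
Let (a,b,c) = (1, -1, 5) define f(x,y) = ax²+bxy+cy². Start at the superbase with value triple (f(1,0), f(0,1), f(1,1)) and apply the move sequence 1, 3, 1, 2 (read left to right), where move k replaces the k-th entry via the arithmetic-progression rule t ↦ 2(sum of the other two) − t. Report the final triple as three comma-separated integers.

start (1,5,5) = (f(1,0),f(0,1),f(1,1))
replace slot 1: 2·(5+5) − 1 = 19 → (19,5,5)
replace slot 3: 2·(19+5) − 5 = 43 → (19,5,43)
replace slot 1: 2·(5+43) − 19 = 77 → (77,5,43)
replace slot 2: 2·(77+43) − 5 = 235 → (77,235,43)

77,235,43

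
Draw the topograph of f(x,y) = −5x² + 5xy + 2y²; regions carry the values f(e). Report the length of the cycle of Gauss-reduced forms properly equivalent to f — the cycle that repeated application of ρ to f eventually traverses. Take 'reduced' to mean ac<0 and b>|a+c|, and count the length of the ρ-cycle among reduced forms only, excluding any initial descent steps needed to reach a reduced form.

D = 65, ⌊√D⌋ = 8
river: ρ → (2,7,-2)
river: ρ → (-2,5,5)
river: ρ → (5,5,-2)
river: ρ → (-2,7,2)
river: ρ → (2,5,-5)
river: ρ → (-5,5,2)
ρ-cycle length = 6 (tail of 0 descent steps not counted)

6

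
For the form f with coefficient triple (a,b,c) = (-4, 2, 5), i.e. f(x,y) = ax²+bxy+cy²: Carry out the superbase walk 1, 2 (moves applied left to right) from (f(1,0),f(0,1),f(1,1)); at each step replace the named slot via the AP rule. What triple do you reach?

start (-4,5,3) = (f(1,0),f(0,1),f(1,1))
replace slot 1: 2·(5+3) − (-4) = 20 → (20,5,3)
replace slot 2: 2·(20+3) − 5 = 41 → (20,41,3)

20,41,3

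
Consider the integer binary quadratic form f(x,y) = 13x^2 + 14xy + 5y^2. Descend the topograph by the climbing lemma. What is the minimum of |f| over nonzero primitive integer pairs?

translate: b→-12 (≡14 mod 26), so (13,14,5)→(13,-12,4)
flip: (13,-12,4)→(4,12,13)
translate: b→4 (≡12 mod 8), so (4,12,13)→(4,4,5)
reduced (well bottom): (4,4,5) with a≤c, −a<b≤a
well minimum = a = 4

4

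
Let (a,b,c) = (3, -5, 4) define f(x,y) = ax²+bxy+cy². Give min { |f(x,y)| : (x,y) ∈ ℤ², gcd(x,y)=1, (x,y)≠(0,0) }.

translate: b→1 (≡-5 mod 6), so (3,-5,4)→(3,1,2)
flip: (3,1,2)→(2,-1,3)
reduced (well bottom): (2,-1,3) with a≤c, −a<b≤a
well minimum = a = 2

2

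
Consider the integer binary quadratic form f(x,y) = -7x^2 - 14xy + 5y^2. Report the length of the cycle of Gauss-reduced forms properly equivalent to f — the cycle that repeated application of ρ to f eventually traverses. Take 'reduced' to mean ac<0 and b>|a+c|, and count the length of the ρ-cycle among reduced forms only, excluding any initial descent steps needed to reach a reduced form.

D = 336, ⌊√D⌋ = 18
descent: ρ → (5,14,-7)  [lands on river]
river: ρ → (-7,14,5)
river: ρ → (5,16,-4)
river: ρ → (-4,16,5)
ρ-cycle length = 4 (tail of 1 descent step not counted)

4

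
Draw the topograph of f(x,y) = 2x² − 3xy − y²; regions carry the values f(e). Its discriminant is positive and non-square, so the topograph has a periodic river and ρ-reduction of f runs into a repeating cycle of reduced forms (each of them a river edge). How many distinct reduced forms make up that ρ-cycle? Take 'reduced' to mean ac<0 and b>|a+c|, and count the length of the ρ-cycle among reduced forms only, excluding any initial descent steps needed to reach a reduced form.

D = 17, ⌊√D⌋ = 4
descent: ρ → (-1,3,2)  [lands on river]
river: ρ → (2,1,-2)
river: ρ → (-2,3,1)
river: ρ → (1,3,-2)
river: ρ → (-2,1,2)
river: ρ → (2,3,-1)
ρ-cycle length = 6 (tail of 1 descent step not counted)

6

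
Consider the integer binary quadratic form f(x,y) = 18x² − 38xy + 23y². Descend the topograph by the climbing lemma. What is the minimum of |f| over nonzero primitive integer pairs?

translate: b→-2 (≡-38 mod 36), so (18,-38,23)→(18,-2,3)
flip: (18,-2,3)→(3,2,18)
reduced (well bottom): (3,2,18) with a≤c, −a<b≤a
well minimum = a = 3

3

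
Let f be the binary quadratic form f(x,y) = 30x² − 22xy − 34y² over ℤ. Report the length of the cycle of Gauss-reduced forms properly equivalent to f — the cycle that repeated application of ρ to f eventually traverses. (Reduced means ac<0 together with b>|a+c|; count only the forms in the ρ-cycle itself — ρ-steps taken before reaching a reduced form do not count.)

D = 4564, ⌊√D⌋ = 67
descent: ρ → (-34,22,30)  [lands on river]
river: ρ → (30,38,-26)
river: ρ → (-26,66,2)
river: ρ → (2,66,-26)
river: ρ → (-26,38,30)
river: ρ → (30,22,-34)
river: ρ → (-34,46,18)
river: ρ → (18,62,-10)
river: ρ → (-10,58,30)
river: ρ → (30,62,-6)
river: ρ → (-6,58,50)
river: ρ → (50,42,-14)
river: ρ → (-14,42,50)
river: ρ → (50,58,-6)
river: ρ → (-6,62,30)
river: ρ → (30,58,-10)
river: ρ → (-10,62,18)
river: ρ → (18,46,-34)
ρ-cycle length = 18 (tail of 1 descent step not counted)

18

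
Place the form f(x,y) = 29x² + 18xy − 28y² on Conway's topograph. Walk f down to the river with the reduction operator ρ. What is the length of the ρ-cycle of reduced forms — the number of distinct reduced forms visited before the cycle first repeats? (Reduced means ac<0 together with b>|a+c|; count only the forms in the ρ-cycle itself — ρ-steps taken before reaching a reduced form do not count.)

D = 3572, ⌊√D⌋ = 59
river: ρ → (-28,38,19)
river: ρ → (19,38,-28)
river: ρ → (-28,18,29)
river: ρ → (29,40,-17)
river: ρ → (-17,28,41)
river: ρ → (41,54,-4)
river: ρ → (-4,58,13)
river: ρ → (13,46,-28)
river: ρ → (-28,10,31)
river: ρ → (31,52,-7)
river: ρ → (-7,46,52)
river: ρ → (52,58,-1)
river: ρ → (-1,58,52)
river: ρ → (52,46,-7)
river: ρ → (-7,52,31)
river: ρ → (31,10,-28)
river: ρ → (-28,46,13)
river: ρ → (13,58,-4)
river: ρ → (-4,54,41)
river: ρ → (41,28,-17)
river: ρ → (-17,40,29)
river: ρ → (29,18,-28)
ρ-cycle length = 22 (tail of 0 descent steps not counted)

22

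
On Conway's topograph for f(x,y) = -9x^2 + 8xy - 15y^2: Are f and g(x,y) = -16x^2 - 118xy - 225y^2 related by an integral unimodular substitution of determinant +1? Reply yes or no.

D₁ = -476, D₂ = -476
f is negative-definite; reduce −f:
−f: reduced (well bottom): (9,-8,15) with a≤c, −a<b≤a
flip sign back: reduced form of f is (-9,8,-15)
g is negative-definite; reduce −g:
−g: translate: b→-10 (≡118 mod 32), so (16,118,225)→(16,-10,9)
−g: flip: (16,-10,9)→(9,10,16)
−g: translate: b→-8 (≡10 mod 18), so (9,10,16)→(9,-8,15)
−g: reduced (well bottom): (9,-8,15) with a≤c, −a<b≤a
flip sign back: reduced form of g is (-9,8,-15)
reduced forms (-9, 8, -15) vs (-9, 8, -15) ⇒ equivalent

yes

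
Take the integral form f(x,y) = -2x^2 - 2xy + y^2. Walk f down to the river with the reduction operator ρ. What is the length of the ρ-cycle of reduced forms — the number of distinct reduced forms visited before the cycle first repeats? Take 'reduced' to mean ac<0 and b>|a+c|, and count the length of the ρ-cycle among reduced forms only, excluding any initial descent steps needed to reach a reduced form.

D = 12, ⌊√D⌋ = 3
descent: ρ → (1,2,-2)  [lands on river]
river: ρ → (-2,2,1)
ρ-cycle length = 2 (tail of 1 descent step not counted)

2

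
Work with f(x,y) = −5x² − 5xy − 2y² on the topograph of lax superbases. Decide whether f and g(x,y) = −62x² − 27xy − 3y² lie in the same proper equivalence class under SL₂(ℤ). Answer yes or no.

D₁ = -15, D₂ = -15
f is negative-definite; reduce −f:
−f: flip: (5,5,2)→(2,-5,5)
−f: translate: b→-1 (≡-5 mod 4), so (2,-5,5)→(2,-1,2)
−f: flip: (2,-1,2)→(2,1,2)
−f: reduced (well bottom): (2,1,2) with a≤c, −a<b≤a
flip sign back: reduced form of f is (-2,-1,-2)
g is negative-definite; reduce −g:
−g: flip: (62,27,3)→(3,-27,62)
−g: translate: b→3 (≡-27 mod 6), so (3,-27,62)→(3,3,2)
−g: flip: (3,3,2)→(2,-3,3)
−g: translate: b→1 (≡-3 mod 4), so (2,-3,3)→(2,1,2)
−g: reduced (well bottom): (2,1,2) with a≤c, −a<b≤a
flip sign back: reduced form of g is (-2,-1,-2)
reduced forms (-2, -1, -2) vs (-2, -1, -2) ⇒ equivalent

yes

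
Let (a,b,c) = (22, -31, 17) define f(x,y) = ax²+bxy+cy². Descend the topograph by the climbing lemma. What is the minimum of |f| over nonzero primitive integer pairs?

translate: b→13 (≡-31 mod 44), so (22,-31,17)→(22,13,8)
flip: (22,13,8)→(8,-13,22)
translate: b→3 (≡-13 mod 16), so (8,-13,22)→(8,3,17)
reduced (well bottom): (8,3,17) with a≤c, −a<b≤a
well minimum = a = 8

8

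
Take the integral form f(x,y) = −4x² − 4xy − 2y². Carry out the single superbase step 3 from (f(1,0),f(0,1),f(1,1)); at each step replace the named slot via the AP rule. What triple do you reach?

start (-4,-2,-10) = (f(1,0),f(0,1),f(1,1))
replace slot 3: 2·((-4)+(-2)) − (-10) = -2 → (-4,-2,-2)

-4,-2,-2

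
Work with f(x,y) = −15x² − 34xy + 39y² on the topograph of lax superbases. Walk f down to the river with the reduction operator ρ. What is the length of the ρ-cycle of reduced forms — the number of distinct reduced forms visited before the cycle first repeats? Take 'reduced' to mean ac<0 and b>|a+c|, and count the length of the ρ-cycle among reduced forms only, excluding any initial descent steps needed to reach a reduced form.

D = 3496, ⌊√D⌋ = 59
descent: ρ → (39,34,-15)  [lands on river]
river: ρ → (-15,56,6)
river: ρ → (6,52,-33)
river: ρ → (-33,14,25)
river: ρ → (25,36,-22)
river: ρ → (-22,52,9)
river: ρ → (9,56,-10)
river: ρ → (-10,44,39)
ρ-cycle length = 8 (tail of 1 descent step not counted)

8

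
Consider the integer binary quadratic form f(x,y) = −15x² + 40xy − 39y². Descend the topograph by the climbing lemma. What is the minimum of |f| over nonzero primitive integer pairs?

translate: b→-10 (≡-40 mod 30), so (15,-40,39)→(15,-10,14)
flip: (15,-10,14)→(14,10,15)
reduced (well bottom): (14,10,15) with a≤c, −a<b≤a
well minimum |f| = |-14| = 14 (negative-definite)

14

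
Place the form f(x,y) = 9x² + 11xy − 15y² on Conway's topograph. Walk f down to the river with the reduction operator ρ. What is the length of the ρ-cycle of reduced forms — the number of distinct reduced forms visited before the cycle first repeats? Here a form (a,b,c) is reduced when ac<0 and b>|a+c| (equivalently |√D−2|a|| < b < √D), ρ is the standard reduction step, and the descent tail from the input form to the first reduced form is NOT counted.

D = 661, ⌊√D⌋ = 25
river: ρ → (-15,19,5)
river: ρ → (5,21,-11)
river: ρ → (-11,23,3)
river: ρ → (3,25,-3)
river: ρ → (-3,23,11)
river: ρ → (11,21,-5)
river: ρ → (-5,19,15)
river: ρ → (15,11,-9)
river: ρ → (-9,25,1)
river: ρ → (1,25,-9)
river: ρ → (-9,11,15)
river: ρ → (15,19,-5)
river: ρ → (-5,21,11)
river: ρ → (11,23,-3)
river: ρ → (-3,25,3)
river: ρ → (3,23,-11)
river: ρ → (-11,21,5)
river: ρ → (5,19,-15)
river: ρ → (-15,11,9)
river: ρ → (9,25,-1)
river: ρ → (-1,25,9)
river: ρ → (9,11,-15)
ρ-cycle length = 22 (tail of 0 descent steps not counted)

22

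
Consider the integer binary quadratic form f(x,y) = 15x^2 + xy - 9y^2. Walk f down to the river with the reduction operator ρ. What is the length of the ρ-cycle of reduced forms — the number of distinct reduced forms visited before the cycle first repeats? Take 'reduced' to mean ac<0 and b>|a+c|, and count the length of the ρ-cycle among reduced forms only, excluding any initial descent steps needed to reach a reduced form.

D = 541, ⌊√D⌋ = 23
descent: ρ → (-9,17,7)  [lands on river]
river: ρ → (7,11,-15)
river: ρ → (-15,19,3)
river: ρ → (3,23,-1)
river: ρ → (-1,23,3)
river: ρ → (3,19,-15)
river: ρ → (-15,11,7)
river: ρ → (7,17,-9)
river: ρ → (-9,19,5)
river: ρ → (5,21,-5)
river: ρ → (-5,19,9)
river: ρ → (9,17,-7)
river: ρ → (-7,11,15)
river: ρ → (15,19,-3)
river: ρ → (-3,23,1)
river: ρ → (1,23,-3)
river: ρ → (-3,19,15)
river: ρ → (15,11,-7)
river: ρ → (-7,17,9)
river: ρ → (9,19,-5)
river: ρ → (-5,21,5)
river: ρ → (5,19,-9)
ρ-cycle length = 22 (tail of 1 descent step not counted)

22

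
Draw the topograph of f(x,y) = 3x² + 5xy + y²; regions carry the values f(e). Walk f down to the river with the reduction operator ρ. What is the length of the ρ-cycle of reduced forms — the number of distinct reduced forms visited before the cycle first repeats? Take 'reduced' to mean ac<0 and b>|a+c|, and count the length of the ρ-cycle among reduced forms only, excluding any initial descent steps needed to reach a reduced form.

D = 13, ⌊√D⌋ = 3
descent: ρ → (1,3,-1)  [lands on river]
river: ρ → (-1,3,1)
ρ-cycle length = 2 (tail of 1 descent step not counted)

2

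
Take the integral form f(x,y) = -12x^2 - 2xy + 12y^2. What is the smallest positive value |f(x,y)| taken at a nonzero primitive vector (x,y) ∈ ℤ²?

descent: ρ → (12,2,-12)  [lands on river]
river: ρ → (-12,22,2)
river: ρ → (2,22,-12)
river: ρ → (-12,2,12)
river: ρ → (12,22,-2)
river: ρ → (-2,22,12)
closes: descent 1, river 6
min |a| on river = 2

2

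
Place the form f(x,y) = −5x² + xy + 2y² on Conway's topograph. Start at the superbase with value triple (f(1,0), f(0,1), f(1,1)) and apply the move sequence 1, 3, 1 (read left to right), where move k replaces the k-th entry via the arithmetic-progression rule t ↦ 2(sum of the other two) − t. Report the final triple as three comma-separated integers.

start (-5,2,-2) = (f(1,0),f(0,1),f(1,1))
replace slot 1: 2·(2+(-2)) − (-5) = 5 → (5,2,-2)
replace slot 3: 2·(5+2) − (-2) = 16 → (5,2,16)
replace slot 1: 2·(2+16) − 5 = 31 → (31,2,16)

31,2,16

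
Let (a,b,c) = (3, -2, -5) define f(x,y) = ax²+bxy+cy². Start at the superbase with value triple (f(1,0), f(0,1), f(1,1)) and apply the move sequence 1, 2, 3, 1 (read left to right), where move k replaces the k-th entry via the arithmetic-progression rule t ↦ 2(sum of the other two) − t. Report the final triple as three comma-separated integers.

start (3,-5,-4) = (f(1,0),f(0,1),f(1,1))
replace slot 1: 2·((-5)+(-4)) − 3 = -21 → (-21,-5,-4)
replace slot 2: 2·((-21)+(-4)) − (-5) = -45 → (-21,-45,-4)
replace slot 3: 2·((-21)+(-45)) − (-4) = -128 → (-21,-45,-128)
replace slot 1: 2·((-45)+(-128)) − (-21) = -325 → (-325,-45,-128)

-325,-45,-128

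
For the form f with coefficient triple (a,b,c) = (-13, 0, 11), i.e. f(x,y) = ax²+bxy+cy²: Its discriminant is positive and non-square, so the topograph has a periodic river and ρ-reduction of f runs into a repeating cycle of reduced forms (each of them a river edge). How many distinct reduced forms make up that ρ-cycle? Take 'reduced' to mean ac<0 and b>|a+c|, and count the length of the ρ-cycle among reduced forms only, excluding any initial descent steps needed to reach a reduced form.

D = 572, ⌊√D⌋ = 23
descent: ρ → (11,22,-2)  [lands on river]
river: ρ → (-2,22,11)
ρ-cycle length = 2 (tail of 1 descent step not counted)

2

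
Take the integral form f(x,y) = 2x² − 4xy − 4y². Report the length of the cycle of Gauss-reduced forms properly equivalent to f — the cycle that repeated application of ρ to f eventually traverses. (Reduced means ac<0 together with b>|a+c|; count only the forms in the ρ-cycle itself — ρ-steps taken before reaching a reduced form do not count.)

D = 48, ⌊√D⌋ = 6
descent: ρ → (-4,4,2)  [lands on river]
river: ρ → (2,4,-4)
ρ-cycle length = 2 (tail of 1 descent step not counted)

2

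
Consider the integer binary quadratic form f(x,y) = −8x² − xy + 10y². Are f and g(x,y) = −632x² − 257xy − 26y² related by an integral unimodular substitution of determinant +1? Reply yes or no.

D₁ = 321, D₂ = 321
river cycle of f (length 4): (-8, 15, 3), (3, 15, -8), (-8, 17, 1), (1, 17, -8)
river cycle of g (length 4): (3, 15, -8), (-8, 17, 1), (1, 17, -8), (-8, 15, 3)
cycles coincide ⇒ equivalent

yes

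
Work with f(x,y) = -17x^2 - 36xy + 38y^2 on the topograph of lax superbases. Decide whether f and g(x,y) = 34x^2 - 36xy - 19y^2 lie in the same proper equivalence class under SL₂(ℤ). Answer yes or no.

D₁ = 3880, D₂ = 3880
river cycle of f (length 26): (38, 36, -17), (-17, 32, 42), (42, 52, -7), (-7, 60, 10), (10, 60, -7), (-7, 52, 42), (42, 32, -17), (-17, 36, 38), (38, 40, -15), (-15, 50, 23), … (16 more)
river cycle of g (length 30): (-19, 36, 34), (34, 32, -21), (-21, 52, 14), (14, 60, -5), (-5, 60, 14), (14, 52, -21), (-21, 32, 34), (34, 36, -19), (-19, 40, 30), (30, 20, -29), … (20 more)
cycles differ ⇒ inequivalent

no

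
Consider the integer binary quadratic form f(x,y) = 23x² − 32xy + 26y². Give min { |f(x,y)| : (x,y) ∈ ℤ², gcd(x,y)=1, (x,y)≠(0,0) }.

translate: b→14 (≡-32 mod 46), so (23,-32,26)→(23,14,17)
flip: (23,14,17)→(17,-14,23)
reduced (well bottom): (17,-14,23) with a≤c, −a<b≤a
well minimum = a = 17

17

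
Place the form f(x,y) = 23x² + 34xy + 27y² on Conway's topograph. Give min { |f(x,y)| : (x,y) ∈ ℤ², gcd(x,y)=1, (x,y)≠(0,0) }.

translate: b→-12 (≡34 mod 46), so (23,34,27)→(23,-12,16)
flip: (23,-12,16)→(16,12,23)
reduced (well bottom): (16,12,23) with a≤c, −a<b≤a
well minimum = a = 16

16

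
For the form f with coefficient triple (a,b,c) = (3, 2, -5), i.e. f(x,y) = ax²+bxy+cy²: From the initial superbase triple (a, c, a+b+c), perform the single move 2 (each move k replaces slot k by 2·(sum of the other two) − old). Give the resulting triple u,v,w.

start (3,-5,0) = (f(1,0),f(0,1),f(1,1))
replace slot 2: 2·(3+0) − (-5) = 11 → (3,11,0)

3,11,0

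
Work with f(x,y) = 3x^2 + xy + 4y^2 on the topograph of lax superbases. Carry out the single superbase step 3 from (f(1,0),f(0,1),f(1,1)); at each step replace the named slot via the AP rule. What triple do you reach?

start (3,4,8) = (f(1,0),f(0,1),f(1,1))
replace slot 3: 2·(3+4) − 8 = 6 → (3,4,6)

3,4,6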